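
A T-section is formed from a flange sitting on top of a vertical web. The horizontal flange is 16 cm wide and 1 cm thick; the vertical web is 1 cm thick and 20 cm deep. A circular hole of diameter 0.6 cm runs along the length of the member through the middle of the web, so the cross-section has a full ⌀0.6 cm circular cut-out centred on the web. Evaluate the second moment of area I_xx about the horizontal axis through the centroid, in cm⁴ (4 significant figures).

I_xx ≈ 1642 cm⁴

Break the section into simple shapes (no overlaps), measuring from the bottom-left corner of the bounding box.
Flange: 16 × 1, A = 16 cm², y = 20.5 cm, Ī = 1.33333 cm⁴.
Web: 1 × 20, A = 20 cm², y = 10 cm, Ī = 666.667 cm⁴.
Hole (subtracted): ⌀0.6, A = 0.282743 cm², y = 10 cm, Ī = 0.00636173 cm⁴.
Centroid: ȳ = ΣA·y / ΣA = 14.7036 cm.
Transfer each piece to the horizontal axis through the centroid using Ī + A·d² with d = y − 14.7036:
  flange: d = 5.79639 cm → contributes +538.904 cm⁴
  web: d = -4.70361 cm → contributes +1109.15 cm⁴
  hole: d = -4.70361 cm → contributes −6.26176 cm⁴
Total I = 1641.79 cm⁴.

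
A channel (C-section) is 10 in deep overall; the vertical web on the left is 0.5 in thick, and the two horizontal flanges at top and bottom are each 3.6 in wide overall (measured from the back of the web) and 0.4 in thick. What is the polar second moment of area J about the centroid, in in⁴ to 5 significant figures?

J ≈ 106.30 in⁴

Split into non-overlapping primitives; take the origin at the lower-left of the bounding box.
Web: 0.5 × 10, A = 5 in², y = 5 in, Ī = 41.66667 in⁴.
Top flange (beyond web): 3.1 × 0.4, A = 1.24 in², y = 9.8 in, Ī = 0.01653333 in⁴.
Bottom flange (beyond web): 3.1 × 0.4, A = 1.24 in², y = 0.2 in, Ī = 0.01653333 in⁴.
By symmetry the centroid is at mid-height, ȳ = 5 in.
Transfer each piece to the centroidal x-axis using Ī + A·d² with d = y − 5:
  web: d = 0 in → contributes +41.66667 in⁴
  top flange (beyond web): d = 4.8 in → contributes +28.58613 in⁴
  bottom flange (beyond web): d = -4.8 in → contributes +28.58613 in⁴
Total I = 98.83893 in⁴.
For the y-axis: x̄ = 0.8467914 in.
Repeating about the centroidal y-axis gives I_y = 7.461356 in⁴.
Polar second moment: J = I_x + I_y = 106.3003 in⁴.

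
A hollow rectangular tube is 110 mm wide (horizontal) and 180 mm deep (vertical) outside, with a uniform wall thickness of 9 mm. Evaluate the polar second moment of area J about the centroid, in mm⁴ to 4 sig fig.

J ≈ 3.032 × 10⁷ mm⁴

Break the section into simple shapes (no overlaps), measuring from the bottom-left corner of the bounding box.
Outer rectangle: 110 × 180, A = 19 800 mm², y = 90 mm, Ī = 53 460 000 mm⁴.
Inner void (subtracted): 92 × 162, A = 14 904 mm², y = 90 mm, Ī = 32 595 048 mm⁴.
By symmetry the centroid is at mid-height, ȳ = 90 mm.
All pieces are centred on the centroidal x-axis, so I = ΣĪ (holes subtracted) = 20 864 952 mm⁴.
Repeating about the centroidal y-axis gives I_y = 9 452 712 mm⁴.
Polar second moment: J = I_x + I_y = 30 317 664 mm⁴.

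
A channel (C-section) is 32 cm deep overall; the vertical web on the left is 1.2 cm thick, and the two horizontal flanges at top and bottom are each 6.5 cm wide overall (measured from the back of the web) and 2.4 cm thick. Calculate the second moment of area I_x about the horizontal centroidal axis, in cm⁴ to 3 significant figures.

I_x ≈ 8860 cm⁴

Decompose the section into non-overlapping parts with the origin at the bottom-left of its bounding rectangle.
Web: 1.2 × 32, A = 38.4 cm², y = 16 cm, Ī = 3276.8 cm⁴.
Top flange (beyond web): 5.3 × 2.4, A = 12.72 cm², y = 30.8 cm, Ī = 6.1056 cm⁴.
Bottom flange (beyond web): 5.3 × 2.4, A = 12.72 cm², y = 1.2 cm, Ī = 6.1056 cm⁴.
By symmetry the centroid is at mid-height, ȳ = 16 cm.
Transfer each piece to the horizontal centroidal axis using Ī + A·d² with d = y − 16:
  web: d = 0 cm → contributes +3276.8 cm⁴
  top flange (beyond web): d = 14.8 cm → contributes +2792.3 cm⁴
  bottom flange (beyond web): d = -14.8 cm → contributes +2792.3 cm⁴
Total I = 8861.4 cm⁴.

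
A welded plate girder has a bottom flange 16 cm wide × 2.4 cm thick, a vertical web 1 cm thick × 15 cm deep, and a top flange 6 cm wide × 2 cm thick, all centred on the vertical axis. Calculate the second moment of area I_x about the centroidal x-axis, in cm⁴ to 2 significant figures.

I_x ≈ 3300 cm⁴

Split into non-overlapping primitives; take the origin at the lower-left of the bounding box.
Bottom plate: 16 × 2.4, A = 38.4 cm², y = 1.2 cm, Ī = 18.43 cm⁴.
Web plate: 1 × 15, A = 15 cm², y = 9.9 cm, Ī = 281.3 cm⁴.
Top plate: 6 × 2, A = 12 cm², y = 18.4 cm, Ī = 4 cm⁴.
Centroid: ȳ = ΣA·y / ΣA = 6.351 cm.
Transfer each piece to the centroidal x-axis using Ī + A·d² with d = y − 6.351:
  bottom plate: d = -5.151 cm → contributes +1 037 cm⁴
  web plate: d = 3.549 cm → contributes +470.1 cm⁴
  top plate: d = 12.05 cm → contributes +1 746 cm⁴
Total I = 3 254 cm⁴.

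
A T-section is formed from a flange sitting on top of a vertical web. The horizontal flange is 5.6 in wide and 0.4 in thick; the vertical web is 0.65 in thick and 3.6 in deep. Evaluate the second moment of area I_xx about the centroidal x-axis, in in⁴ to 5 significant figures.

Split into non-overlapping primitives; take the origin at the lower-left of the bounding box.
Flange: 5.6 × 0.4, A = 2.24 in², y = 3.8 in, Ī = 0.02986667 in⁴.
Web: 0.65 × 3.6, A = 2.34 in², y = 1.8 in, Ī = 2.5272 in⁴.
Centroid: ȳ = ΣA·y / ΣA = 2.778166 in.
Transfer each piece to the centroidal x-axis using Ī + A·d² with d = y − 2.778166:
  flange: d = 1.021834 in → contributes +2.368751 in⁴
  web: d = -0.9781659 in → contributes +4.766132 in⁴
Total I = 7.134883 in⁴.

I_xx ≈ 7.1349 in⁴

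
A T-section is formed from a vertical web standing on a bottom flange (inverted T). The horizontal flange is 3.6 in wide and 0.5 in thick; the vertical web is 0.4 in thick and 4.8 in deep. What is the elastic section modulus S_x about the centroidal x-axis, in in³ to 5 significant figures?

Split into non-overlapping primitives; take the origin at the lower-left of the bounding box.
Flange: 3.6 × 0.5, A = 1.8 in², y = 0.25 in, Ī = 0.0375 in⁴.
Web: 0.4 × 4.8, A = 1.92 in², y = 2.9 in, Ī = 3.6864 in⁴.
Centroid: ȳ = ΣA·y / ΣA = 1.617742 in.
Transfer each piece to the centroidal x-axis using Ī + A·d² with d = y − 1.617742:
  flange: d = -1.367742 in → contributes +3.404792 in⁴
  web: d = 1.282258 in → contributes +6.843237 in⁴
Total I = 10.24803 in⁴.
Extreme fibre distance c = 3.682258 in; S = I/c = 2.783083 in³.

S_x ≈ 2.7831 in³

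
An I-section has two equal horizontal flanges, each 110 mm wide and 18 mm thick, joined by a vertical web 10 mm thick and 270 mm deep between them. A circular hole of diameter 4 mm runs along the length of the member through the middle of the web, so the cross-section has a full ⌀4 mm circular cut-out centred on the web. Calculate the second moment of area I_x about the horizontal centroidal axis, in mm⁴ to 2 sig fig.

I_x ≈ 9.9 × 10⁷ mm⁴

Split into non-overlapping primitives; take the origin at the lower-left of the bounding box.
Bottom flange: 110 × 18, A = 1 980 mm², y = 9 mm, Ī = 53 460 mm⁴.
Web: 10 × 270, A = 2 700 mm², y = 153 mm, Ī = 16 402 500 mm⁴.
Top flange: 110 × 18, A = 1 980 mm², y = 297 mm, Ī = 53 460 mm⁴.
Hole (subtracted): ⌀4, A = 12.57 mm², y = 153 mm, Ī = 12.57 mm⁴.
By symmetry the centroid is at mid-height, ȳ = 153 mm.
Transfer each piece to the horizontal centroidal axis using Ī + A·d² with d = y − 153:
  bottom flange: d = -144 mm → contributes +41 110 740 mm⁴
  web: d = 0 mm → contributes +16 402 500 mm⁴
  top flange: d = 144 mm → contributes +41 110 740 mm⁴
  hole: d = 0 mm → contributes −12.57 mm⁴
Total I = 98 623 967 mm⁴.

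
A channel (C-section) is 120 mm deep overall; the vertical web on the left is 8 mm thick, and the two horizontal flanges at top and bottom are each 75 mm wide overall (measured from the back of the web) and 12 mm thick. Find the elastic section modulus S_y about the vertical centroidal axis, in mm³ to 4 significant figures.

S_y ≈ 3.056 × 10⁴ mm³

Break the section into simple shapes (no overlaps), measuring from the bottom-left corner of the bounding box.
Web: 8 × 120, A = 960 mm², x = 4 mm, Ī = 5 120 mm⁴.
Top flange (beyond web): 67 × 12, A = 804 mm², x = 41.5 mm, Ī = 300 763 mm⁴.
Bottom flange (beyond web): 67 × 12, A = 804 mm², x = 41.5 mm, Ī = 300 763 mm⁴.
Centroid: x̄ = ΣA·x / ΣA = 27.4813 mm.
Transfer each piece to the vertical centroidal axis using Ī + A·d² with d = x − 27.4813:
  web: d = -23.4813 mm → contributes +534 437 mm⁴
  top flange (beyond web): d = 14.0187 mm → contributes +458 768 mm⁴
  bottom flange (beyond web): d = 14.0187 mm → contributes +458 768 mm⁴
Total I = 1 451 973 mm⁴.
Extreme fibre distance c = 47.5187 mm; S = I/c = 30555.8 mm³.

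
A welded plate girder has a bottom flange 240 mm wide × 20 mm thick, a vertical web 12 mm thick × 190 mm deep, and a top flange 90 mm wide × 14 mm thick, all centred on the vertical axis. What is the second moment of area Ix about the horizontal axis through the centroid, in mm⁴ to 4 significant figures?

Ix ≈ 5.616 × 10⁷ mm⁴

Split into non-overlapping primitives; take the origin at the lower-left of the bounding box.
Bottom plate: 240 × 20, A = 4 800 mm², y = 10 mm, Ī = 160 000 mm⁴.
Web plate: 12 × 190, A = 2 280 mm², y = 115 mm, Ī = 6 859 000 mm⁴.
Top plate: 90 × 14, A = 1 260 mm², y = 217 mm, Ī = 20 580 mm⁴.
Centroid: ȳ = ΣA·y / ΣA = 69.9784 mm.
Transfer each piece to the horizontal axis through the centroid using Ī + A·d² with d = y − 69.9784:
  bottom plate: d = -59.9784 mm → contributes +17 427 571 mm⁴
  web plate: d = 45.0216 mm → contributes +11 480 430 mm⁴
  top plate: d = 147.022 mm → contributes +27 255 916 mm⁴
Total I = 56 163 916 mm⁴.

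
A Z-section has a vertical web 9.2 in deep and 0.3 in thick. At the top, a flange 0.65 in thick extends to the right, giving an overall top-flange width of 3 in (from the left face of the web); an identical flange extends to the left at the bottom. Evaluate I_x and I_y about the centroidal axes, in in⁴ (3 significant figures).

I_x ≈ 83.7 in⁴, I_y ≈ 10.1 in⁴

Split into non-overlapping primitives; take the origin at the lower-left of the bounding box.
Web: 0.3 × 9.2, A = 2.76 in², y = 4.6 in, Ī = 19.467 in⁴.
Top flange (beyond web): 2.7 × 0.65, A = 1.755 in², y = 8.875 in, Ī = 0.061791 in⁴.
Bottom flange (beyond web): 2.7 × 0.65, A = 1.755 in², y = 0.325 in, Ī = 0.061791 in⁴.
Centroid: ȳ = ΣA·y / ΣA = 4.6 in.
Transfer each piece to the centroidal x-axis using Ī + A·d² with d = y − 4.6:
  web: d = 0 in → contributes +19.467 in⁴
  top flange (beyond web): d = 4.275 in → contributes +32.136 in⁴
  bottom flange (beyond web): d = -4.275 in → contributes +32.136 in⁴
Total I = 83.738 in⁴.
For the y-axis: x̄ = 2.85 in.
Repeating about the centroidal y-axis gives I_y = 10.051 in⁴.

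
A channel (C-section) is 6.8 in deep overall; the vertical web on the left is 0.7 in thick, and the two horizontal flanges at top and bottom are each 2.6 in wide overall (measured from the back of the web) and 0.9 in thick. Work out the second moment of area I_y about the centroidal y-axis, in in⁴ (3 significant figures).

I_y ≈ 4.59 in⁴

Split into non-overlapping primitives; take the origin at the lower-left of the bounding box.
Web: 0.7 × 6.8, A = 4.76 in², x = 0.35 in, Ī = 0.19437 in⁴.
Top flange (beyond web): 1.9 × 0.9, A = 1.71 in², x = 1.65 in, Ī = 0.51443 in⁴.
Bottom flange (beyond web): 1.9 × 0.9, A = 1.71 in², x = 1.65 in, Ī = 0.51443 in⁴.
Centroid: x̄ = ΣA·x / ΣA = 0.89352 in.
Transfer each piece to the centroidal y-axis using Ī + A·d² with d = x − 0.89352:
  web: d = -0.54352 in → contributes +1.6005 in⁴
  top flange (beyond web): d = 0.75648 in → contributes +1.493 in⁴
  bottom flange (beyond web): d = 0.75648 in → contributes +1.493 in⁴
Total I = 4.5865 in⁴.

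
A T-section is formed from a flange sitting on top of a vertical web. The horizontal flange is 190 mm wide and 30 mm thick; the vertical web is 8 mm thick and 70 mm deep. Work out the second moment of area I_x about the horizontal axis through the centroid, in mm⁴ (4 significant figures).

I_x ≈ 1.931 × 10⁶ mm⁴

Decompose the section into non-overlapping parts with the origin at the bottom-left of its bounding rectangle.
Flange: 190 × 30, A = 5 700 mm², y = 85 mm, Ī = 427 500 mm⁴.
Web: 8 × 70, A = 560 mm², y = 35 mm, Ī = 228 667 mm⁴.
Centroid: ȳ = ΣA·y / ΣA = 80.5272 mm.
Transfer each piece to the horizontal axis through the centroid using Ī + A·d² with d = y − 80.5272:
  flange: d = 4.47284 mm → contributes +541 536 mm⁴
  web: d = -45.5272 mm → contributes +1 389 391 mm⁴
Total I = 1 930 927 mm⁴.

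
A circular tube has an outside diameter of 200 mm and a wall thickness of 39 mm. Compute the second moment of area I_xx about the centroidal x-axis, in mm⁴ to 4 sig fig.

Decompose the section into non-overlapping parts with the origin at the bottom-left of its bounding rectangle.
Outer circle: ⌀200, A = 31415.9 mm², y = 100 mm, Ī = 78 539 816 mm⁴.
Bore (subtracted): ⌀122, A = 11689.9 mm², y = 100 mm, Ī = 10 874 498 mm⁴.
By symmetry the centroid is at mid-height, ȳ = 100 mm.
All pieces are centred on the centroidal x-axis, so I = ΣĪ (holes subtracted) = 67 665 318 mm⁴.

I_xx ≈ 6.767 × 10⁷ mm⁴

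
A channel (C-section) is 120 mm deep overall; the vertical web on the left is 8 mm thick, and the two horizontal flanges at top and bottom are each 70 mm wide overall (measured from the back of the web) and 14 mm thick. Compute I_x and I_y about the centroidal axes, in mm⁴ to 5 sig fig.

Treat the section as a set of non-overlapping primitives; coordinates are from the bounding-box lower-left.
Web: 8 × 120, A = 960 mm², y = 60 mm, Ī = 1 152 000 mm⁴.
Top flange (beyond web): 62 × 14, A = 868 mm², y = 113 mm, Ī = 14177.33 mm⁴.
Bottom flange (beyond web): 62 × 14, A = 868 mm², y = 7 mm, Ī = 14177.33 mm⁴.
By symmetry the centroid is at mid-height, ȳ = 60 mm.
Transfer each piece to the centroidal x-axis using Ī + A·d² with d = y − 60:
  web: d = 0 mm → contributes +1 152 000 mm⁴
  top flange (beyond web): d = 53 mm → contributes +2 452 389 mm⁴
  bottom flange (beyond web): d = -53 mm → contributes +2 452 389 mm⁴
Total I = 6 056 779 mm⁴.
For the y-axis: x̄ = 26.53709 mm.
Repeating about the centroidal y-axis gives I_y = 1 318 465 mm⁴.

I_x ≈ 6.0568 × 10⁶ mm⁴, I_y ≈ 1.3185 × 10⁶ mm⁴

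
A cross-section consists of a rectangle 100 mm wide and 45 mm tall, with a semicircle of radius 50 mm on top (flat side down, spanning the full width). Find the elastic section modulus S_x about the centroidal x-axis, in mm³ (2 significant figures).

S_x ≈ 1.0 × 10⁵ mm³

Split into non-overlapping primitives; take the origin at the lower-left of the bounding box.
Rectangular body: 100 × 45, A = 4 500 mm², y = 22.5 mm, Ī = 759 375 mm⁴.
Semicircular cap: semicircle r = 50, A = 3 927 mm², y = 66.22 mm, Ī = 685 981 mm⁴.
Centroid: ȳ = ΣA·y / ΣA = 42.87 mm.
Transfer each piece to the centroidal x-axis using Ī + A·d² with d = y − 42.87:
  rectangular body: d = -20.37 mm → contributes +2 627 305 mm⁴
  semicircular cap: d = 23.35 mm → contributes +2 826 471 mm⁴
Total I = 5 453 777 mm⁴.
Extreme fibre distance c = 52.13 mm; S = I/c = 104 627 mm³.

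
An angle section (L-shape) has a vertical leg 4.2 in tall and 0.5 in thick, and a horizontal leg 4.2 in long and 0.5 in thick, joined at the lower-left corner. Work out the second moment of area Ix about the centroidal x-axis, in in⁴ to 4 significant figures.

Treat the section as a set of non-overlapping primitives; coordinates are from the bounding-box lower-left.
Vertical leg: 0.5 × 4.2, A = 2.1 in², y = 2.1 in, Ī = 3.087 in⁴.
Horizontal leg (remainder): 3.7 × 0.5, A = 1.85 in², y = 0.25 in, Ī = 0.0385417 in⁴.
Centroid: ȳ = ΣA·y / ΣA = 1.23354 in.
Transfer each piece to the centroidal x-axis using Ī + A·d² with d = y − 1.23354:
  vertical leg: d = 0.866456 in → contributes +4.66357 in⁴
  horizontal leg (remainder): d = -0.983544 in → contributes +1.82816 in⁴
Total I = 6.49172 in⁴.

Ix ≈ 6.492 in⁴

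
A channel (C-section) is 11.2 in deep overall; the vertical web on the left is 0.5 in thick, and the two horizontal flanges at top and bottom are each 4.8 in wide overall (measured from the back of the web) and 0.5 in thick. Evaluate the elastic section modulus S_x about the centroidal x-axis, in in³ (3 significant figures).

S_x ≈ 32.4 in³

Split into non-overlapping primitives; take the origin at the lower-left of the bounding box.
Web: 0.5 × 11.2, A = 5.6 in², y = 5.6 in, Ī = 58.539 in⁴.
Top flange (beyond web): 4.3 × 0.5, A = 2.15 in², y = 10.95 in, Ī = 0.044792 in⁴.
Bottom flange (beyond web): 4.3 × 0.5, A = 2.15 in², y = 0.25 in, Ī = 0.044792 in⁴.
By symmetry the centroid is at mid-height, ȳ = 5.6 in.
Transfer each piece to the centroidal x-axis using Ī + A·d² with d = y − 5.6:
  web: d = 0 in → contributes +58.539 in⁴
  top flange (beyond web): d = 5.35 in → contributes +61.583 in⁴
  bottom flange (beyond web): d = -5.35 in → contributes +61.583 in⁴
Total I = 181.71 in⁴.
Extreme fibre distance c = 5.6 in; S = I/c = 32.447 in³.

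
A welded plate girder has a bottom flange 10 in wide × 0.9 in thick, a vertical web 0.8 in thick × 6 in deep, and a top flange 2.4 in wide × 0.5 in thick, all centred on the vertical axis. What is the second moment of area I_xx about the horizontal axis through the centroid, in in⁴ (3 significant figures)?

Break the section into simple shapes (no overlaps), measuring from the bottom-left corner of the bounding box.
Bottom plate: 10 × 0.9, A = 9 in², y = 0.45 in, Ī = 0.6075 in⁴.
Web plate: 0.8 × 6, A = 4.8 in², y = 3.9 in, Ī = 14.4 in⁴.
Top plate: 2.4 × 0.5, A = 1.2 in², y = 7.15 in, Ī = 0.025 in⁴.
Centroid: ȳ = ΣA·y / ΣA = 2.09 in.
Transfer each piece to the horizontal axis through the centroid using Ī + A·d² with d = y − 2.09:
  bottom plate: d = -1.64 in → contributes +24.814 in⁴
  web plate: d = 1.81 in → contributes +30.125 in⁴
  top plate: d = 5.06 in → contributes +30.749 in⁴
Total I = 85.689 in⁴.

I_xx ≈ 85.7 in⁴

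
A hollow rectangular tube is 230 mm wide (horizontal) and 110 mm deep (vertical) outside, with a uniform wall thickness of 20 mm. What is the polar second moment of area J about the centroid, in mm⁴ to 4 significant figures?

Split into non-overlapping primitives; take the origin at the lower-left of the bounding box.
Outer rectangle: 230 × 110, A = 25 300 mm², y = 55 mm, Ī = 25 510 833 mm⁴.
Inner void (subtracted): 190 × 70, A = 13 300 mm², y = 55 mm, Ī = 5 430 833 mm⁴.
By symmetry the centroid is at mid-height, ȳ = 55 mm.
All pieces are centred on the centroidal x-axis, so I = ΣĪ (holes subtracted) = 20 080 000 mm⁴.
Repeating about the centroidal y-axis gives I_y = 71 520 000 mm⁴.
Polar second moment: J = I_x + I_y = 91 600 000 mm⁴.

J ≈ 9.160 × 10⁷ mm⁴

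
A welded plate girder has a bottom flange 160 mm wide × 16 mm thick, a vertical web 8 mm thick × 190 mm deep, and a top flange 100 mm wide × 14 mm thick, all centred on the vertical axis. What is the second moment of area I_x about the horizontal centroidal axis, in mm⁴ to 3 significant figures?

Decompose the section into non-overlapping parts with the origin at the bottom-left of its bounding rectangle.
Bottom plate: 160 × 16, A = 2 560 mm², y = 8 mm, Ī = 54 613 mm⁴.
Web plate: 8 × 190, A = 1 520 mm², y = 111 mm, Ī = 4 572 667 mm⁴.
Top plate: 100 × 14, A = 1 400 mm², y = 213 mm, Ī = 22 867 mm⁴.
Centroid: ȳ = ΣA·y / ΣA = 88.942 mm.
Transfer each piece to the horizontal centroidal axis using Ī + A·d² with d = y − 88.942:
  bottom plate: d = -80.942 mm → contributes +16 826 565 mm⁴
  web plate: d = 22.058 mm → contributes +5 312 257 mm⁴
  top plate: d = 124.06 mm → contributes +21 569 546 mm⁴
Total I = 43 708 368 mm⁴.

I_x ≈ 4.37 × 10⁷ mm⁴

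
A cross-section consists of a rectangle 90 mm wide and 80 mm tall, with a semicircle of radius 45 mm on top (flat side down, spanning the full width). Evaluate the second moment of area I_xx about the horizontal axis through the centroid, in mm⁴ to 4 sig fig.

Decompose the section into non-overlapping parts with the origin at the bottom-left of its bounding rectangle.
Rectangular body: 90 × 80, A = 7 200 mm², y = 40 mm, Ī = 3 840 000 mm⁴.
Semicircular cap: semicircle r = 45, A = 3180.86 mm², y = 99.0986 mm, Ī = 450 072 mm⁴.
Centroid: ȳ = ΣA·y / ΣA = 58.1088 mm.
Transfer each piece to the horizontal axis through the centroid using Ī + A·d² with d = y − 58.1088:
  rectangular body: d = -18.1088 mm → contributes +6 201 075 mm⁴
  semicircular cap: d = 40.9898 mm → contributes +5 794 452 mm⁴
Total I = 11 995 526 mm⁴.

I_xx ≈ 1.200 × 10⁷ mm⁴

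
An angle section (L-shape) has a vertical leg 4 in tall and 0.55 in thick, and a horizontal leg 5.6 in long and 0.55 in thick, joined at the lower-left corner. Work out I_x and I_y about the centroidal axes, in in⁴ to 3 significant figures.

I_x ≈ 6.66 in⁴, I_y ≈ 15.6 in⁴

Split into non-overlapping primitives; take the origin at the lower-left of the bounding box.
Vertical leg: 0.55 × 4, A = 2.2 in², y = 2 in, Ī = 2.9333 in⁴.
Horizontal leg (remainder): 5.05 × 0.55, A = 2.7775 in², y = 0.275 in, Ī = 0.070016 in⁴.
Centroid: ȳ = ΣA·y / ΣA = 1.0374 in.
Transfer each piece to the centroidal x-axis using Ī + A·d² with d = y − 1.0374:
  vertical leg: d = 0.96257 in → contributes +4.9717 in⁴
  horizontal leg (remainder): d = -0.76243 in → contributes +1.6846 in⁴
Total I = 6.6563 in⁴.
For the y-axis: x̄ = 1.8374 in.
Repeating about the centroidal y-axis gives I_y = 15.583 in⁴.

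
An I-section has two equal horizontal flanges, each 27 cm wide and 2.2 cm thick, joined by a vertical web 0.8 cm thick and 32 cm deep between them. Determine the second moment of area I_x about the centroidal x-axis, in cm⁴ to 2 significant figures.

Decompose the section into non-overlapping parts with the origin at the bottom-left of its bounding rectangle.
Bottom flange: 27 × 2.2, A = 59.4 cm², y = 1.1 cm, Ī = 23.96 cm⁴.
Web: 0.8 × 32, A = 25.6 cm², y = 18.2 cm, Ī = 2 185 cm⁴.
Top flange: 27 × 2.2, A = 59.4 cm², y = 35.3 cm, Ī = 23.96 cm⁴.
By symmetry the centroid is at mid-height, ȳ = 18.2 cm.
Transfer each piece to the centroidal x-axis using Ī + A·d² with d = y − 18.2:
  bottom flange: d = -17.1 cm → contributes +17 393 cm⁴
  web: d = 0 cm → contributes +2 185 cm⁴
  top flange: d = 17.1 cm → contributes +17 393 cm⁴
Total I = 36 971 cm⁴.

I_x ≈ 3.7 × 10⁴ cm⁴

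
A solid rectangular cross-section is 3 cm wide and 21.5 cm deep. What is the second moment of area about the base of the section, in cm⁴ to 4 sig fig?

I_base ≈ 9938 cm⁴

The section: 3 × 21.5, A = 64.5 cm², y = 10.75 cm, Ī = 2484.59 cm⁴.
Transfer it to the bottom edge using Ī + A·d² with d = y − 0:
  the section: d = 10.75 cm → contributes +9938.38 cm⁴
Total I = 9938.38 cm⁴.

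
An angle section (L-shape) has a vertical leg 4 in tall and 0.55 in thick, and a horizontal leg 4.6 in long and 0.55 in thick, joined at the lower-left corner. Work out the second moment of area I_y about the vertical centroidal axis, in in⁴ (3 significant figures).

I_y ≈ 8.96 in⁴

Split into non-overlapping primitives; take the origin at the lower-left of the bounding box.
Vertical leg: 0.55 × 4, A = 2.2 in², x = 0.275 in, Ī = 0.055458 in⁴.
Horizontal leg (remainder): 4.05 × 0.55, A = 2.2275 in², x = 2.575 in, Ī = 3.0447 in⁴.
Centroid: x̄ = ΣA·x / ΣA = 1.4321 in.
Transfer each piece to the vertical centroidal axis using Ī + A·d² with d = x − 1.4321:
  vertical leg: d = -1.1571 in → contributes +3.0012 in⁴
  horizontal leg (remainder): d = 1.1429 in → contributes +5.9541 in⁴
Total I = 8.9553 in⁴.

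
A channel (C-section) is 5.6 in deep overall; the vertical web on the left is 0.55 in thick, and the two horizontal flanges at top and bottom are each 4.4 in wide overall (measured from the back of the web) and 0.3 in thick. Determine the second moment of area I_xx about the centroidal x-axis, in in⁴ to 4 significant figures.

Break the section into simple shapes (no overlaps), measuring from the bottom-left corner of the bounding box.
Web: 0.55 × 5.6, A = 3.08 in², y = 2.8 in, Ī = 8.04907 in⁴.
Top flange (beyond web): 3.85 × 0.3, A = 1.155 in², y = 5.45 in, Ī = 0.0086625 in⁴.
Bottom flange (beyond web): 3.85 × 0.3, A = 1.155 in², y = 0.15 in, Ī = 0.0086625 in⁴.
By symmetry the centroid is at mid-height, ȳ = 2.8 in.
Transfer each piece to the centroidal x-axis using Ī + A·d² with d = y − 2.8:
  web: d = 0 in → contributes +8.04907 in⁴
  top flange (beyond web): d = 2.65 in → contributes +8.11965 in⁴
  bottom flange (beyond web): d = -2.65 in → contributes +8.11965 in⁴
Total I = 24.2884 in⁴.

I_xx ≈ 24.29 in⁴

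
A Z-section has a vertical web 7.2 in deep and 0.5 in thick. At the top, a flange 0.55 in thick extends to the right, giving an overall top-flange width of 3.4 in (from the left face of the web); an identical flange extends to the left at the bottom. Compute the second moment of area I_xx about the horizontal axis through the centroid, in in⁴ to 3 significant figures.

Treat the section as a set of non-overlapping primitives; coordinates are from the bounding-box lower-left.
Web: 0.5 × 7.2, A = 3.6 in², y = 3.6 in, Ī = 15.552 in⁴.
Top flange (beyond web): 2.9 × 0.55, A = 1.595 in², y = 6.925 in, Ī = 0.040207 in⁴.
Bottom flange (beyond web): 2.9 × 0.55, A = 1.595 in², y = 0.275 in, Ī = 0.040207 in⁴.
Centroid: ȳ = ΣA·y / ΣA = 3.6 in.
Transfer each piece to the horizontal axis through the centroid using Ī + A·d² with d = y − 3.6:
  web: d = 0 in → contributes +15.552 in⁴
  top flange (beyond web): d = 3.325 in → contributes +17.674 in⁴
  bottom flange (beyond web): d = -3.325 in → contributes +17.674 in⁴
Total I = 50.9 in⁴.

I_xx ≈ 50.9 in⁴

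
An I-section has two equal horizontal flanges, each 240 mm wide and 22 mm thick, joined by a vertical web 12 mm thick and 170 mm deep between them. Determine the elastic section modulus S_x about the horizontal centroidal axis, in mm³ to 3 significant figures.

Treat the section as a set of non-overlapping primitives; coordinates are from the bounding-box lower-left.
Bottom flange: 240 × 22, A = 5 280 mm², y = 11 mm, Ī = 212 960 mm⁴.
Web: 12 × 170, A = 2 040 mm², y = 107 mm, Ī = 4 913 000 mm⁴.
Top flange: 240 × 22, A = 5 280 mm², y = 203 mm, Ī = 212 960 mm⁴.
By symmetry the centroid is at mid-height, ȳ = 107 mm.
Transfer each piece to the horizontal centroidal axis using Ī + A·d² with d = y − 107:
  bottom flange: d = -96 mm → contributes +48 873 440 mm⁴
  web: d = 0 mm → contributes +4 913 000 mm⁴
  top flange: d = 96 mm → contributes +48 873 440 mm⁴
Total I = 102 659 880 mm⁴.
Extreme fibre distance c = 107 mm; S = I/c = 959 438 mm³.

S_x ≈ 9.59 × 10⁵ mm³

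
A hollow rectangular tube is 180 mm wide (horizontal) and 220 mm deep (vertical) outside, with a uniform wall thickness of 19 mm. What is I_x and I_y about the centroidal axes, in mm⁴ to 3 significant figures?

Decompose the section into non-overlapping parts with the origin at the bottom-left of its bounding rectangle.
Outer rectangle: 180 × 220, A = 39 600 mm², y = 110 mm, Ī = 159 720 000 mm⁴.
Inner void (subtracted): 142 × 182, A = 25 844 mm², y = 110 mm, Ī = 71 338 055 mm⁴.
By symmetry the centroid is at mid-height, ȳ = 110 mm.
All pieces are centred on the centroidal x-axis, so I = ΣĪ (holes subtracted) = 88 381 945 mm⁴.
Repeating about the centroidal y-axis gives I_y = 63 493 465 mm⁴.

I_x ≈ 8.84 × 10⁷ mm⁴, I_y ≈ 6.35 × 10⁷ mm⁴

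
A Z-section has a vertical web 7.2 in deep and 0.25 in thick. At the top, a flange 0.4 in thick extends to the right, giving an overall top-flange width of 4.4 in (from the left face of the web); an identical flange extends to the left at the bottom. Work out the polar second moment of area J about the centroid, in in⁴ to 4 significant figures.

J ≈ 67.04 in⁴

Break the section into simple shapes (no overlaps), measuring from the bottom-left corner of the bounding box.
Web: 0.25 × 7.2, A = 1.8 in², y = 3.6 in, Ī = 7.776 in⁴.
Top flange (beyond web): 4.15 × 0.4, A = 1.66 in², y = 7 in, Ī = 0.0221333 in⁴.
Bottom flange (beyond web): 4.15 × 0.4, A = 1.66 in², y = 0.2 in, Ī = 0.0221333 in⁴.
Centroid: ȳ = ΣA·y / ΣA = 3.6 in.
Transfer each piece to the centroidal x-axis using Ī + A·d² with d = y − 3.6:
  web: d = 0 in → contributes +7.776 in⁴
  top flange (beyond web): d = 3.4 in → contributes +19.2117 in⁴
  bottom flange (beyond web): d = -3.4 in → contributes +19.2117 in⁴
Total I = 46.1995 in⁴.
For the y-axis: x̄ = 4.275 in.
Repeating about the centroidal y-axis gives I_y = 20.8431 in⁴.
Polar second moment: J = I_x + I_y = 67.0425 in⁴.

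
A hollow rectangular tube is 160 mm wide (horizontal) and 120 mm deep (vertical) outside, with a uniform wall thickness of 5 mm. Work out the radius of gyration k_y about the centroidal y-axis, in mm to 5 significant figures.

Treat the section as a set of non-overlapping primitives; coordinates are from the bounding-box lower-left.
Outer rectangle: 160 × 120, A = 19 200 mm², x = 80 mm, Ī = 40 960 000 mm⁴.
Inner void (subtracted): 150 × 110, A = 16 500 mm², x = 80 mm, Ī = 30 937 500 mm⁴.
By symmetry the centroid is at mid-width, x̄ = 80 mm.
All pieces are centred on the centroidal y-axis, so I = ΣĪ (holes subtracted) = 10 022 500 mm⁴.
Radius of gyration: k = √(I/A) = √(10 022 500 / 2 700) = 60.92649 mm.

k_y ≈ 60.926 mm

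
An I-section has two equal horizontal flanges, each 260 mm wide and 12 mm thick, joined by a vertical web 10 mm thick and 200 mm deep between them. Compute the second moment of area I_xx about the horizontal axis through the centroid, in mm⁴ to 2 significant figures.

Treat the section as a set of non-overlapping primitives; coordinates are from the bounding-box lower-left.
Bottom flange: 260 × 12, A = 3 120 mm², y = 6 mm, Ī = 37 440 mm⁴.
Web: 10 × 200, A = 2 000 mm², y = 112 mm, Ī = 6 666 667 mm⁴.
Top flange: 260 × 12, A = 3 120 mm², y = 218 mm, Ī = 37 440 mm⁴.
By symmetry the centroid is at mid-height, ȳ = 112 mm.
Transfer each piece to the horizontal axis through the centroid using Ī + A·d² with d = y − 112:
  bottom flange: d = -106 mm → contributes +35 093 760 mm⁴
  web: d = 0 mm → contributes +6 666 667 mm⁴
  top flange: d = 106 mm → contributes +35 093 760 mm⁴
Total I = 76 854 187 mm⁴.

I_xx ≈ 7.7 × 10⁷ mm⁴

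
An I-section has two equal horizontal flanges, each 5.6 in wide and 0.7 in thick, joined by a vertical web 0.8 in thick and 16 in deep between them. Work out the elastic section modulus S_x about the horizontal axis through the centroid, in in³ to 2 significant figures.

S_x ≈ 94 in³

Break the section into simple shapes (no overlaps), measuring from the bottom-left corner of the bounding box.
Bottom flange: 5.6 × 0.7, A = 3.92 in², y = 0.35 in, Ī = 0.1601 in⁴.
Web: 0.8 × 16, A = 12.8 in², y = 8.7 in, Ī = 273.1 in⁴.
Top flange: 5.6 × 0.7, A = 3.92 in², y = 17.05 in, Ī = 0.1601 in⁴.
By symmetry the centroid is at mid-height, ȳ = 8.7 in.
Transfer each piece to the horizontal axis through the centroid using Ī + A·d² with d = y − 8.7:
  bottom flange: d = -8.35 in → contributes +273.5 in⁴
  web: d = 0 in → contributes +273.1 in⁴
  top flange: d = 8.35 in → contributes +273.5 in⁴
Total I = 820 in⁴.
Extreme fibre distance c = 8.7 in; S = I/c = 94.25 in³.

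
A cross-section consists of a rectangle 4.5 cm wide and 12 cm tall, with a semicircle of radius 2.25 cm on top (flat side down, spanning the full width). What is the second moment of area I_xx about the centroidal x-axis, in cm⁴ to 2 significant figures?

Decompose the section into non-overlapping parts with the origin at the bottom-left of its bounding rectangle.
Rectangular body: 4.5 × 12, A = 54 cm², y = 6 cm, Ī = 648 cm⁴.
Semicircular cap: semicircle r = 2.25, A = 7.952 cm², y = 12.95 cm, Ī = 2.813 cm⁴.
Centroid: ȳ = ΣA·y / ΣA = 6.893 cm.
Transfer each piece to the centroidal x-axis using Ī + A·d² with d = y − 6.893:
  rectangular body: d = -0.8927 cm → contributes +691 cm⁴
  semicircular cap: d = 6.062 cm → contributes +295.1 cm⁴
Total I = 986.1 cm⁴.

I_xx ≈ 990 cm⁴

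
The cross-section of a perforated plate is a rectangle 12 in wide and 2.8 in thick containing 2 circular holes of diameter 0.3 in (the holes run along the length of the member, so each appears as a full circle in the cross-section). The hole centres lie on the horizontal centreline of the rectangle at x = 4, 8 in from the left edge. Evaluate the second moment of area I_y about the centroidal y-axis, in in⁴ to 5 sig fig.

I_y ≈ 402.63 in⁴

Split into non-overlapping primitives; take the origin at the lower-left of the bounding box.
Plate: 12 × 2.8, A = 33.6 in², x = 6 in, Ī = 403.2 in⁴.
Hole 1 (subtracted): ⌀0.3, A = 0.07068583 in², x = 4 in, Ī = 0.0003976078 in⁴.
Hole 2 (subtracted): ⌀0.3, A = 0.07068583 in², x = 8 in, Ī = 0.0003976078 in⁴.
By symmetry the centroid is at mid-width, x̄ = 6 in.
Transfer each piece to the centroidal y-axis using Ī + A·d² with d = x − 6:
  plate: d = 0 in → contributes +403.2 in⁴
  hole 1: d = -2 in → contributes −0.2831409 in⁴
  hole 2: d = 2 in → contributes −0.2831409 in⁴
Total I = 402.6337 in⁴.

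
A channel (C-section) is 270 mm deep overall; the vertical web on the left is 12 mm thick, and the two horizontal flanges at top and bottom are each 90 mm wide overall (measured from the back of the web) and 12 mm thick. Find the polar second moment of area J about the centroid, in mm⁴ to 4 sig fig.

Decompose the section into non-overlapping parts with the origin at the bottom-left of its bounding rectangle.
Web: 12 × 270, A = 3 240 mm², y = 135 mm, Ī = 19 683 000 mm⁴.
Top flange (beyond web): 78 × 12, A = 936 mm², y = 264 mm, Ī = 11 232 mm⁴.
Bottom flange (beyond web): 78 × 12, A = 936 mm², y = 6 mm, Ī = 11 232 mm⁴.
By symmetry the centroid is at mid-height, ȳ = 135 mm.
Transfer each piece to the centroidal x-axis using Ī + A·d² with d = y − 135:
  web: d = 0 mm → contributes +19 683 000 mm⁴
  top flange (beyond web): d = 129 mm → contributes +15 587 208 mm⁴
  bottom flange (beyond web): d = -129 mm → contributes +15 587 208 mm⁴
Total I = 50 857 416 mm⁴.
For the y-axis: x̄ = 22.4789 mm.
Repeating about the centroidal y-axis gives I_y = 3 390 604 mm⁴.
Polar second moment: J = I_x + I_y = 54 248 020 mm⁴.

J ≈ 5.425 × 10⁷ mm⁴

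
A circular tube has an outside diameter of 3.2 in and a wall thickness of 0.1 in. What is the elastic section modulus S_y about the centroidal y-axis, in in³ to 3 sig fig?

S_y ≈ 0.732 in³

Break the section into simple shapes (no overlaps), measuring from the bottom-left corner of the bounding box.
Outer circle: ⌀3.2, A = 8.0425 in², x = 1.6 in, Ī = 5.1472 in⁴.
Bore (subtracted): ⌀3, A = 7.0686 in², x = 1.6 in, Ī = 3.9761 in⁴.
By symmetry the centroid is at mid-width, x̄ = 1.6 in.
All pieces are centred on the centroidal y-axis, so I = ΣĪ (holes subtracted) = 1.1711 in⁴.
Extreme fibre distance c = 1.6 in; S = I/c = 0.73194 in³.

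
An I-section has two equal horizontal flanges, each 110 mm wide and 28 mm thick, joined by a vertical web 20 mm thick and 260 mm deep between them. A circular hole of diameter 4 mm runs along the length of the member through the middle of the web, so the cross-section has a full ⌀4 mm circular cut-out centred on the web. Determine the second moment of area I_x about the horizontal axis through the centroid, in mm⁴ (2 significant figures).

I_x ≈ 1.6 × 10⁸ mm⁴

Decompose the section into non-overlapping parts with the origin at the bottom-left of its bounding rectangle.
Bottom flange: 110 × 28, A = 3 080 mm², y = 14 mm, Ī = 201 227 mm⁴.
Web: 20 × 260, A = 5 200 mm², y = 158 mm, Ī = 29 293 333 mm⁴.
Top flange: 110 × 28, A = 3 080 mm², y = 302 mm, Ī = 201 227 mm⁴.
Hole (subtracted): ⌀4, A = 12.57 mm², y = 158 mm, Ī = 12.57 mm⁴.
By symmetry the centroid is at mid-height, ȳ = 158 mm.
Transfer each piece to the horizontal axis through the centroid using Ī + A·d² with d = y − 158:
  bottom flange: d = -144 mm → contributes +64 068 107 mm⁴
  web: d = 0 mm → contributes +29 293 333 mm⁴
  top flange: d = 144 mm → contributes +64 068 107 mm⁴
  hole: d = 0 mm → contributes −12.57 mm⁴
Total I = 157 429 534 mm⁴.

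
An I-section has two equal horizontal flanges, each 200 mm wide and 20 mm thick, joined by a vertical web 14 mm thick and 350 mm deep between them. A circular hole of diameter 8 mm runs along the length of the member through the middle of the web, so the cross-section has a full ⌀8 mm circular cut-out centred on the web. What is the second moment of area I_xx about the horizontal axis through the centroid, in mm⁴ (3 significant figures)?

Break the section into simple shapes (no overlaps), measuring from the bottom-left corner of the bounding box.
Bottom flange: 200 × 20, A = 4 000 mm², y = 10 mm, Ī = 133 333 mm⁴.
Web: 14 × 350, A = 4 900 mm², y = 195 mm, Ī = 50 020 833 mm⁴.
Top flange: 200 × 20, A = 4 000 mm², y = 380 mm, Ī = 133 333 mm⁴.
Hole (subtracted): ⌀8, A = 50.265 mm², y = 195 mm, Ī = 201.06 mm⁴.
By symmetry the centroid is at mid-height, ȳ = 195 mm.
Transfer each piece to the horizontal axis through the centroid using Ī + A·d² with d = y − 195:
  bottom flange: d = -185 mm → contributes +137 033 333 mm⁴
  web: d = 0 mm → contributes +50 020 833 mm⁴
  top flange: d = 185 mm → contributes +137 033 333 mm⁴
  hole: d = 0 mm → contributes −201.06 mm⁴
Total I = 324 087 299 mm⁴.

I_xx ≈ 3.24 × 10⁸ mm⁴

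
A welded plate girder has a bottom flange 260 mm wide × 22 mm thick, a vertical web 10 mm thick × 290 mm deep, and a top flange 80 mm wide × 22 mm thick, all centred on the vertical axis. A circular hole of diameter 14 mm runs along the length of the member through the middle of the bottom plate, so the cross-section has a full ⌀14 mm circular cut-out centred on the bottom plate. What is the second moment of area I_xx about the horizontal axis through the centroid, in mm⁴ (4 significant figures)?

Split into non-overlapping primitives; take the origin at the lower-left of the bounding box.
Bottom plate: 260 × 22, A = 5 720 mm², y = 11 mm, Ī = 230 707 mm⁴.
Web plate: 10 × 290, A = 2 900 mm², y = 167 mm, Ī = 20 324 167 mm⁴.
Top plate: 80 × 22, A = 1 760 mm², y = 323 mm, Ī = 70986.7 mm⁴.
Hole (subtracted): ⌀14, A = 153.938 mm², y = 11 mm, Ī = 1885.74 mm⁴.
Centroid: ȳ = ΣA·y / ΣA = 108.938 mm.
Transfer each piece to the horizontal axis through the centroid using Ī + A·d² with d = y − 108.938:
  bottom plate: d = -97.938 mm → contributes +55 096 093 mm⁴
  web plate: d = 58.062 mm → contributes +30 100 636 mm⁴
  top plate: d = 214.062 mm → contributes +80 718 661 mm⁴
  hole: d = -97.938 mm → contributes −1 478 436 mm⁴
Total I = 164 436 954 mm⁴.

I_xx ≈ 1.644 × 10⁸ mm⁴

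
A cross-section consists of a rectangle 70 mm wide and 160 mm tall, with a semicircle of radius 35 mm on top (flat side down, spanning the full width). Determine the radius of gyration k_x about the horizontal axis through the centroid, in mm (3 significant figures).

Break the section into simple shapes (no overlaps), measuring from the bottom-left corner of the bounding box.
Rectangular body: 70 × 160, A = 11 200 mm², y = 80 mm, Ī = 23 893 333 mm⁴.
Semicircular cap: semicircle r = 35, A = 1924.2 mm², y = 174.85 mm, Ī = 164 704 mm⁴.
Centroid: ȳ = ΣA·y / ΣA = 93.907 mm.
Transfer each piece to the horizontal axis through the centroid using Ī + A·d² with d = y − 93.907:
  rectangular body: d = -13.907 mm → contributes +26 059 531 mm⁴
  semicircular cap: d = 80.947 mm → contributes +12 773 110 mm⁴
Total I = 38 832 641 mm⁴.
Radius of gyration: k = √(I/A) = √(38 832 641 / 13 124) = 54.395 mm.

k_x ≈ 54.4 mm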